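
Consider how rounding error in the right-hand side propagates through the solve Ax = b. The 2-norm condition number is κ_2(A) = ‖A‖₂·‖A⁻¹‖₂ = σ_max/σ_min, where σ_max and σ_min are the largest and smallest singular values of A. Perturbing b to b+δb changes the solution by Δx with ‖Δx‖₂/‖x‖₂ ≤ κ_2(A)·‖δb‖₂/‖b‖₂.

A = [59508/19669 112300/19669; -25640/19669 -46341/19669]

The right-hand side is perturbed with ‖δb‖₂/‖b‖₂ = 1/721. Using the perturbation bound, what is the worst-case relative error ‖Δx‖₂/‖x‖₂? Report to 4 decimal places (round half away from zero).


0.2160

form AᵀA = [24843856/2289169 46573560/2289169; 46573560/2289169 87330049/2289169] with trace 388145/7921 and determinant 784/7921
solving λ² − 388145/7921·λ + 784/7921 = 0 gives λ = 49, 16/7921
so κ_2 = √(49 / (16/7921)) = 155.7500
κ_2(A)·‖δb‖/‖b‖ = 0.2160


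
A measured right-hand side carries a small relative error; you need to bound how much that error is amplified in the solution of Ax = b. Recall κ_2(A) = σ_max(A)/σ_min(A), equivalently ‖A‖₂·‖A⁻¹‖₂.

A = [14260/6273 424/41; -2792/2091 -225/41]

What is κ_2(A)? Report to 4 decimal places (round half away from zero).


M = AᵀA = [946384/136161 466520/15129; 466520/15129 230401/1681]. tr(M)=11665/81, det(M)=16/9
char-poly roots: 144 and 1/81
κ_2(A) = √(λ_max/λ_min) = √(144 / (1/81)) = 108.0000

108.0000


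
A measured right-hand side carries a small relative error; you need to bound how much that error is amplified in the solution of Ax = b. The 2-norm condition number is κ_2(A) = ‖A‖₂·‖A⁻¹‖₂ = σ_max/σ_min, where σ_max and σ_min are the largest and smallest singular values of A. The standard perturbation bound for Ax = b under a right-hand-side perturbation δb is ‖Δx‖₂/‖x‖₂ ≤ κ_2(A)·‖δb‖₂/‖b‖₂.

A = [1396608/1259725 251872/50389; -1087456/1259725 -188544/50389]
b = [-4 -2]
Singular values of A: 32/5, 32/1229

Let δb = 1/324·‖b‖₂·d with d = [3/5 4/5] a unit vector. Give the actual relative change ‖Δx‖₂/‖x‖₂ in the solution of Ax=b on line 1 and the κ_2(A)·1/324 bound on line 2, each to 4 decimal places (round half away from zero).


0.0035
0.7586

σ_max = 32/5, σ_min = 32/1229
κ = σ_max/σ_min = (32/5)/(32/1229) = 245.8000
worst-case relative error ≤ 245.8000 × 1/324 = 0.7586
solve Ax = b  →  x = [149.8095 -34.0274]
‖b‖₂ = 4.4721 and ‖x‖₂ = 153.6253
with δb = [0.0083 0.0110], A·Δx = δb → ‖Δx‖ = 0.5301
realised ‖Δx‖/‖x‖ = 0.0035
tightness: 0.0035 against a bound of 0.7586 (unrounded ratio ≈ 0.0045)


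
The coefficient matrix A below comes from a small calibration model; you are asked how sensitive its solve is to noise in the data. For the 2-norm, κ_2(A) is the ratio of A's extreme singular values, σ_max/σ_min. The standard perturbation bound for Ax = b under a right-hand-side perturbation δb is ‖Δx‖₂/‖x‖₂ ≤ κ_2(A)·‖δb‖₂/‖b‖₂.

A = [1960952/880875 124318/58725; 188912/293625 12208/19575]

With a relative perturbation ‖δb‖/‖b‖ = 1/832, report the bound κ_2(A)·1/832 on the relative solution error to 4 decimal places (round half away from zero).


0.4673

form AᵀA = [6666435904/1241505225 423260432/82767015; 423260432/82767015 26874052/5517801] with trace 15116644/1476225 and determinant 1024/1476225
char-poly roots: 256/25 and 4/59049
κ_2(A) = √(λ_max/λ_min) = √((256/25) / (4/59049)) = 388.8000
worst-case relative error ≤ 388.8000 × 1/832 = 0.4673


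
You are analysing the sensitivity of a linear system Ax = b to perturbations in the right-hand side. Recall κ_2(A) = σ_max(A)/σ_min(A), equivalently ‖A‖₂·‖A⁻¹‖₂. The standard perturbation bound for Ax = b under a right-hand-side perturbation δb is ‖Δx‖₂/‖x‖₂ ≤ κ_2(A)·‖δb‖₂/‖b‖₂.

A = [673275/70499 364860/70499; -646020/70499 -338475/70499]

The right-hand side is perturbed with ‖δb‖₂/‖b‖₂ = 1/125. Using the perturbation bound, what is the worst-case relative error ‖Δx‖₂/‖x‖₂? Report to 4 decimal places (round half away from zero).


1.1440

AᵀA = [1035245025/5909761 552096000/5909761; 552096000/5909761 294516225/5909761]; tr = 4601250/20449, det = 50625/20449
solving λ² − 4601250/20449·λ + 50625/20449 = 0 gives λ = 225, 225/20449
κ_2(A) = √(λ_max/λ_min) = √(225 / (225/20449)) = 143.0000
κ_2(A)·‖δb‖/‖b‖ = 1.1440


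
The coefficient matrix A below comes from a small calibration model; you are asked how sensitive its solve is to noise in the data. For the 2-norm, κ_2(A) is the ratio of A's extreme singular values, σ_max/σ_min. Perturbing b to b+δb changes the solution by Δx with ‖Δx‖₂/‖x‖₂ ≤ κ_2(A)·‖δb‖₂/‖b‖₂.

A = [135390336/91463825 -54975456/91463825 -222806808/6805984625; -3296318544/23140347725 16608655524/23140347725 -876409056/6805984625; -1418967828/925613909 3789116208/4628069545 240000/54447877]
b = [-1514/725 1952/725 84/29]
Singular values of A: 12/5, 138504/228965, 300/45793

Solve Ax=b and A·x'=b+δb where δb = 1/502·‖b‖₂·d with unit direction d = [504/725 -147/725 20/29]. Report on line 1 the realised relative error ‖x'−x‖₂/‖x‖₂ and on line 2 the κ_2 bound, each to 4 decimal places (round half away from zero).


largest singular value 12/5, smallest 300/45793
κ_2(A) = (12/5) / (300/45793) = 366.3440
κ_2(A)·‖δb‖/‖b‖ = 0.7298
solve Ax = b  →  x = [0.0473 3.6304 -0.7258]
‖b‖ = 4.4721, ‖x‖ = 3.7026
Δx = A⁻¹·δb where δb = 1/502·4.4721·d; ‖Δx‖ = 1.3598
relative error = 0.3673
tightness: 0.3673 against a bound of 0.7298 (unrounded ratio ≈ 0.5033)

0.3673
0.7298


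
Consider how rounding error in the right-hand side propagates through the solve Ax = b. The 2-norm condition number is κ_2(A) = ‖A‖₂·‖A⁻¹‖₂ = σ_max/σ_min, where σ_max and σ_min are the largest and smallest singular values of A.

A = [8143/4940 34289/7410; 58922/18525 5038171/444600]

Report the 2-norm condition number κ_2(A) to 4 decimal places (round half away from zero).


form AᵀA = [416971801/32490000 2128299173/48735000; 2128299173/48735000 175241508289/1169640000] with trace 304403989/1871424 and determinant 52200625/3326976
eigenvalues of AᵀA: λ = (tr ± √(tr²−4·det))/2 = 2601/16, 180625/1871424
κ = σ_max/σ_min = (51/4)/(425/1368) = 41.0400

41.0400


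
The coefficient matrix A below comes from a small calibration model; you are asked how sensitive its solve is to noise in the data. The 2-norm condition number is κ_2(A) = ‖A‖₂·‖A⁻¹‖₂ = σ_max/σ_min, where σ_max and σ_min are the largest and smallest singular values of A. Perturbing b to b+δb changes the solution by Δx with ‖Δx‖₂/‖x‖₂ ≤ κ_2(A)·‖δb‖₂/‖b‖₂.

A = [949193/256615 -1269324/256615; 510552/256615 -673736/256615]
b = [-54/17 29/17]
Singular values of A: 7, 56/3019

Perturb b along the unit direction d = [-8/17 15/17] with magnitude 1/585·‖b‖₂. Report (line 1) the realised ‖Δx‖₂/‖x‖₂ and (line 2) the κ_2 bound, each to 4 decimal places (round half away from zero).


0.0021
0.6451

from the listed singular values, σ₁ = 7, σ_n = 56/3019
κ_2(A) = 7 / (56/3019) = 377.3750
perturbation bound = 377.3750·1/585 = 0.6451
solve Ax = b  →  x = [129.2143 97.2679]
‖b‖₂ = 3.6056 and ‖x‖₂ = 161.7324
δb = ε·‖b‖·d = [-0.0029 0.0054]; solving A·Δx = δb gives ‖Δx‖ = 0.3323
dividing the unrounded norms, ‖Δx‖/‖x‖ = 0.0021
so the bound overstates the realised error by a factor of ≈ 313.9955 (computed from the unrounded values)


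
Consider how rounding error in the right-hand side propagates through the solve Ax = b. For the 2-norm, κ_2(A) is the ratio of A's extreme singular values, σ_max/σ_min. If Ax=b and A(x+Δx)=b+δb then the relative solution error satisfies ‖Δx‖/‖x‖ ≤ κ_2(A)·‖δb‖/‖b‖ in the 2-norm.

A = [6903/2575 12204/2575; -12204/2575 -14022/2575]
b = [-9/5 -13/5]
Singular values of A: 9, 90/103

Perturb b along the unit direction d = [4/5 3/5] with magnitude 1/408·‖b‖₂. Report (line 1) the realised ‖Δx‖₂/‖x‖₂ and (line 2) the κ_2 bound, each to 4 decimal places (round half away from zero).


0.0026
0.0252

largest singular value 9, smallest 90/103
κ_2(A) = 9 / (90/103) = 10.3000
bound on ‖Δx‖/‖x‖: κ·ε = 10.3000·1/408 = 0.0252
solve Ax = b  →  x = [2.8133 -1.9711]
‖b‖ = 3.1623, ‖x‖ = 3.4351
re-solving with b+δb shifts x by Δx of norm 0.0089
relative error = 0.0026
tightness: 0.0026 against a bound of 0.0252 (unrounded ratio ≈ 0.1023)


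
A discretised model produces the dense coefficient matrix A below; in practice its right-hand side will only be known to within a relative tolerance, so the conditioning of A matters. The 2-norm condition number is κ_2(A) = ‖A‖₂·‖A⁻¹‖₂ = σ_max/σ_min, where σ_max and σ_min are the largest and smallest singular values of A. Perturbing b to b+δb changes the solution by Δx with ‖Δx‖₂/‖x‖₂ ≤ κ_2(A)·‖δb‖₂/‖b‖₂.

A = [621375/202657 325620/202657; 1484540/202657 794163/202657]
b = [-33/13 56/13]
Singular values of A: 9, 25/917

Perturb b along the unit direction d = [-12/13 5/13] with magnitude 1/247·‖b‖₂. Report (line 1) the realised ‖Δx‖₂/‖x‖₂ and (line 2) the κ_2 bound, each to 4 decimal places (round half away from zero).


from the listed singular values, σ₁ = 9, σ_n = 25/917
κ = σ_max/σ_min = 9/(25/917) = 330.1200
perturbation bound = 330.1200·1/247 = 1.3365
solve Ax = b  →  x = [-68.7506 129.6157]
‖b‖₂ = 5.0000 and ‖x‖₂ = 146.7204
δb = ε·‖b‖·d = [-0.0187 0.0078]; solving A·Δx = δb gives ‖Δx‖ = 0.7425
relative error = 0.0051
so the bound overstates the realised error by a factor of ≈ 264.0967 (computed from the unrounded values)

0.0051
1.3365


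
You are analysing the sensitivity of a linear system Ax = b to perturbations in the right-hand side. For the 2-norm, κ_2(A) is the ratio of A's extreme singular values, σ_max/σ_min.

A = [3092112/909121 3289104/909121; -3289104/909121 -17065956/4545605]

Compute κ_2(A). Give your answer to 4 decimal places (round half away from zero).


162.1500

M = AᵀA = [24232296960/982759801 127209386304/4913799005; 127209386304/4913799005 667897719696/24568995025]. tr(M)=1514512656/29214025, det(M)=2985984/29214025
eigenvalues of AᵀA: λ = (tr ± √(tr²−4·det))/2 = 1296/25, 2304/1168561
so κ_2 = √((1296/25) / (2304/1168561)) = 162.1500


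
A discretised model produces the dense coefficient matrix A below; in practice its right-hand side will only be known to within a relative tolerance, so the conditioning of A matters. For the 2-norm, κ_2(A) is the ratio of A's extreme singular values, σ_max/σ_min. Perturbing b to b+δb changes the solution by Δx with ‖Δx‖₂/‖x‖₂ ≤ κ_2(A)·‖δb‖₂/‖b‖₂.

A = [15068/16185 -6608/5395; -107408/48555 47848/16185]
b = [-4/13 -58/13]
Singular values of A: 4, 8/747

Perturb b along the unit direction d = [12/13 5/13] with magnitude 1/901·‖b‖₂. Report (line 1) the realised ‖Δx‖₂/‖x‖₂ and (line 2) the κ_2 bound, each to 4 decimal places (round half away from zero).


σ_max = 4, σ_min = 8/747
κ_2(A) = 4 / (8/747) = 373.5000
bound on ‖Δx‖/‖x‖: κ·ε = 373.5000·1/901 = 0.4145
solve Ax = b  →  x = [-148.8000 -112.8500]
2-norm of b is 4.4721; of x, 186.7527
Δx = A⁻¹·δb where δb = 1/901·4.4721·d; ‖Δx‖ = 0.4635
relative error = 0.0025
tightness: 0.0025 against a bound of 0.4145 (unrounded ratio ≈ 0.0060)

0.0025
0.4145


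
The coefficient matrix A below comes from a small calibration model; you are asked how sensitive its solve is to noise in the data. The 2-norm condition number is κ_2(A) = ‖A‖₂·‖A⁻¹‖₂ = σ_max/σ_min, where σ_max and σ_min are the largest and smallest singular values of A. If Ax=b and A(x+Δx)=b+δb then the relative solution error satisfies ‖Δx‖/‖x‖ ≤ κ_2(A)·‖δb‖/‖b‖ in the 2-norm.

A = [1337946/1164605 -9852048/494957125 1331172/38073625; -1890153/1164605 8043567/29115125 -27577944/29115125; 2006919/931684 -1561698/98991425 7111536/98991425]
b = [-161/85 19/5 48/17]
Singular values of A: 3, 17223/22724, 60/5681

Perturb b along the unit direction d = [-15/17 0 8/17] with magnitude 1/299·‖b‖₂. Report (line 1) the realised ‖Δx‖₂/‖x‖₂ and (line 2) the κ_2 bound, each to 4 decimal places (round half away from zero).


0.0057
0.9500

σ_max = 3, σ_min = 60/5681
κ = σ_max/σ_min = 3/(60/5681) = 284.0500
perturbation bound = 284.0500·1/299 = 0.9500
solve Ax = b  →  x = [0.8333 274.1502 74.5208]
‖b‖₂ = 5.0990 and ‖x‖₂ = 284.0992
re-solving with b+δb shifts x by Δx of norm 1.6147
dividing the unrounded norms, ‖Δx‖/‖x‖ = 0.0057
tightness: 0.0057 against a bound of 0.9500 (unrounded ratio ≈ 0.0060)


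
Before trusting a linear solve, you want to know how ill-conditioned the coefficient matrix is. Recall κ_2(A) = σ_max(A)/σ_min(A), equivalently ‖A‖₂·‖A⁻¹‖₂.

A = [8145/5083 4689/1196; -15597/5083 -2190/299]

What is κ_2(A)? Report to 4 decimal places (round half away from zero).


AᵀA = [1071306/89401 10283625/357604; 10283625/357604 98724321/1430416]; tr = 685593/8464, det = 729/8464
solving λ² − 685593/8464·λ + 729/8464 = 0 gives λ = 81, 9/8464
σ_max=√81=9, σ_min=√(9/8464)=(3/92) → κ = 276.0000

276.0000


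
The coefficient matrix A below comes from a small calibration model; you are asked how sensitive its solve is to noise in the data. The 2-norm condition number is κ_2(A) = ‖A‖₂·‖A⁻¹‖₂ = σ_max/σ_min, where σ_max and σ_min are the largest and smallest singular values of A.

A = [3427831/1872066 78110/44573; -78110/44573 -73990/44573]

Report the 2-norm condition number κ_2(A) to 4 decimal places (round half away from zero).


389.5500

form AᵀA = [26768719321/4167218916 303496405/49609749; 303496405/49609749 13764200/2362369] with trace 60700081/4955076 and determinant 25/25281
char-poly roots: 49/4 and 100/1238769
κ_2(A) = √(λ_max/λ_min) = √((49/4) / (100/1238769)) = 389.5500


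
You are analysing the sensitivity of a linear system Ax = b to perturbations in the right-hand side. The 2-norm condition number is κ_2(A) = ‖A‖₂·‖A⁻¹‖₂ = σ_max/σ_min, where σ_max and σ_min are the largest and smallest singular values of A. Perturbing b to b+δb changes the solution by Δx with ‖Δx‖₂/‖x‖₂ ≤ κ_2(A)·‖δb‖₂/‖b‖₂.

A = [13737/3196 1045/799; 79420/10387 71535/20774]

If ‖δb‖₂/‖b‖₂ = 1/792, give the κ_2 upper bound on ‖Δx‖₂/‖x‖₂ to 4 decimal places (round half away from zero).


0.0237

form AᵀA = [459556249/5973136 47711565/1493284; 47711565/1493284 20261125/1493284] with trace 3198821/35344 and determinant 3258025/141376
solving λ² − 3198821/35344·λ + 3258025/141376 = 0 gives λ = 361/4, 9025/35344
κ_2(A) = √(λ_max/λ_min) = √((361/4) / (9025/35344)) = 18.8000
κ_2(A)·‖δb‖/‖b‖ = 0.0237


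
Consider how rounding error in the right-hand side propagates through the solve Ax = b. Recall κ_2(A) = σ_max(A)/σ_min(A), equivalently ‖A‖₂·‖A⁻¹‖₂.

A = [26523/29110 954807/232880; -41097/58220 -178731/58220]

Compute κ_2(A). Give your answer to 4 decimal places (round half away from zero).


form AᵀA = [180113661/135582736 1600598475/271165472; 1600598475/271165472 56910909321/2169323776] with trace 35569737/1290496 and determinant 194481/20647936
λ_max, λ_min = (35569737/1290496 ± √1265143446011025/1665379926016)/2 = 441/16, 441/1290496
κ_2(A) = √(λ_max/λ_min) = √((441/16) / (441/1290496)) = 284.0000

284.0000


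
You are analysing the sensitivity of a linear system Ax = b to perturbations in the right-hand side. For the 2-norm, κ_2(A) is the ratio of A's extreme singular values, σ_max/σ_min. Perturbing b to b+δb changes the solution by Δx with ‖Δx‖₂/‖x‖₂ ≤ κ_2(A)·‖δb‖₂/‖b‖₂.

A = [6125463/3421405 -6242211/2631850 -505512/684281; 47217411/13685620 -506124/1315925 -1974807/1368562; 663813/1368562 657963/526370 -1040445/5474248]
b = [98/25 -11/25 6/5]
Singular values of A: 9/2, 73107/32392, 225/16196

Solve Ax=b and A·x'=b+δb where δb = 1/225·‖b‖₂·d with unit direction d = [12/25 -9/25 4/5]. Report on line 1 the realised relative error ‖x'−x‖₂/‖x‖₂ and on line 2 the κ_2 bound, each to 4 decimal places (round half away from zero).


0.0061
1.4396

σ_max = 9/2, σ_min = 225/16196
condition number: (9/2) ÷ (225/16196) = 323.9200
worst-case relative error ≤ 323.9200 × 1/225 = 1.4396
solve Ax = b  →  x = [83.1205 -0.9889 199.3087]
2-norm of b is 4.1231; of x, 215.9489
re-solving with b+δb shifts x by Δx of norm 1.3191
dividing the unrounded norms, ‖Δx‖/‖x‖ = 0.0061
realised/bound (from unrounded values) ≈ 0.0042


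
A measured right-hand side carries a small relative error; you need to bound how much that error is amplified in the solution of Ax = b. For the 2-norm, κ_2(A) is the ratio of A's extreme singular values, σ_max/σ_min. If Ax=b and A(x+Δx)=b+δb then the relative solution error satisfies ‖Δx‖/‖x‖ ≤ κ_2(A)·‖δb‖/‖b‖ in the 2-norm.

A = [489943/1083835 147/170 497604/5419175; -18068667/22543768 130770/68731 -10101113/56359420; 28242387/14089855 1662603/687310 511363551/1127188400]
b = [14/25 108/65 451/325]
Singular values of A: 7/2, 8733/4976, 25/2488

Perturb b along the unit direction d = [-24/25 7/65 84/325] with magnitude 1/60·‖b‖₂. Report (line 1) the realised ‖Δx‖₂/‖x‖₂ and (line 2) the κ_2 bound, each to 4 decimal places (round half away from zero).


from the listed singular values, σ₁ = 7/2, σ_n = 25/2488
κ = σ_max/σ_min = (7/2)/(25/2488) = 348.3200
worst-case relative error ≤ 348.3200 × 1/60 = 5.8053
solve Ax = b  →  x = [-0.2281 0.7723 -0.0513]
2-norm of b is 2.2361; of x, 0.8070
Δx = A⁻¹·δb where δb = 1/60·2.2361·d; ‖Δx‖ = 3.7089
realised ‖Δx‖/‖x‖ = 4.5961
so the bound overstates the realised error by a factor of ≈ 1.2631 (computed from the unrounded values)

4.5961
5.8053


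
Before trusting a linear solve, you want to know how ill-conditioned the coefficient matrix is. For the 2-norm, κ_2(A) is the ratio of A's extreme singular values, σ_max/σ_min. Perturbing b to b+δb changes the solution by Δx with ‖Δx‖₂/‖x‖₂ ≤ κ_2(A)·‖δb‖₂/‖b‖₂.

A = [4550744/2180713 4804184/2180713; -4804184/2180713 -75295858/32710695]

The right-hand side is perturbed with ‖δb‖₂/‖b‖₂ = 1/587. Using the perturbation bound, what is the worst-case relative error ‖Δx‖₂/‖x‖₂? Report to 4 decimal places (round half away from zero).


0.6626

AᵀA = [52068317312/5654588809 820064600432/84818832135; 820064600432/84818832135 12916180274404/1272282482025]; tr = 29288408644/1512821025, det = 3748096/1512821025
eigenvalues of AᵀA: λ = (tr ± √(tr²−4·det))/2 = 484/25, 7744/60512841
κ_2(A) = √(λ_max/λ_min) = √((484/25) / (7744/60512841)) = 388.9500
κ_2(A)·‖δb‖/‖b‖ = 0.6626


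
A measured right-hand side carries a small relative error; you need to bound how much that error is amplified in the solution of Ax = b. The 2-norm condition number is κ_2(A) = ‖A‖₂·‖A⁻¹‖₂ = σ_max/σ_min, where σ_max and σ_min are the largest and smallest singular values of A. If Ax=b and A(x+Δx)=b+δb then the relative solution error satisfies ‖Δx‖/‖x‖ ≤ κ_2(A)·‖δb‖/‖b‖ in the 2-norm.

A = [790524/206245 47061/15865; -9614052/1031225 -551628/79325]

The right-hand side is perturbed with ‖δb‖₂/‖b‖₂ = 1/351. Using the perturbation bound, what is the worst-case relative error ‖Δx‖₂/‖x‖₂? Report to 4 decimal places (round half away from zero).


0.4520

M = AᵀA = [639368051616/6292455625 479496271212/6292455625; 479496271212/6292455625 359661893409/6292455625]. tr(M)=39961197801/251698225, det(M)=252047376/251698225
char-poly roots: 3969/25 and 63504/10067929
σ_max=√(3969/25)=(63/5), σ_min=√(63504/10067929)=(252/3173) → κ = 158.6500
κ_2(A)·‖δb‖/‖b‖ = 0.4520


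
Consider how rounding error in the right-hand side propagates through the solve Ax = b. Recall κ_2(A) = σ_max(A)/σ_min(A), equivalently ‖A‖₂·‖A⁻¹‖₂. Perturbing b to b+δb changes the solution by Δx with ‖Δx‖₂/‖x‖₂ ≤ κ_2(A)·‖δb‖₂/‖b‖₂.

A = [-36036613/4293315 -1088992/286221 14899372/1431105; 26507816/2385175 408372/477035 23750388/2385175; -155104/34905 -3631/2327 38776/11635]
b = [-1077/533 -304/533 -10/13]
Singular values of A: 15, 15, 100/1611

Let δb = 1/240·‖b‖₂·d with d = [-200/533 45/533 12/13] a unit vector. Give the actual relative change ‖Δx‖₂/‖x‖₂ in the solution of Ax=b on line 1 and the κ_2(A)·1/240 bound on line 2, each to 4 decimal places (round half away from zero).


from the listed singular values, σ₁ = 15, σ_n = 100/1611
κ = σ_max/σ_min = 15/(100/1611) = 241.6500
bound on ‖Δx‖/‖x‖: κ·ε = 241.6500·1/240 = 1.0069
solve Ax = b  →  x = [0.0624 0.0373 -0.1301]
‖b‖ = 2.2361, ‖x‖ = 0.1491
δb = ε·‖b‖·d = [-0.0035 0.0008 0.0086]; solving A·Δx = δb gives ‖Δx‖ = 0.1501
realised ‖Δx‖/‖x‖ = 1.0069
realised/bound = 1 exactly: the bound is attained for this b and d

1.0069
1.0069


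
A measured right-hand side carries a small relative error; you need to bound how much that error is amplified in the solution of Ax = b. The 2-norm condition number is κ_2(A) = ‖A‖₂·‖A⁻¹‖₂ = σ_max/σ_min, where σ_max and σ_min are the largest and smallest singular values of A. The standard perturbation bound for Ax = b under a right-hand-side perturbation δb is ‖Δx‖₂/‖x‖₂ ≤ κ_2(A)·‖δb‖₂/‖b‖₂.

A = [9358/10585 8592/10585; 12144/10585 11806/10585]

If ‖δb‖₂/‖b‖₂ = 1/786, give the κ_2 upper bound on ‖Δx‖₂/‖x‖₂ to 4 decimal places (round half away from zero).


AᵀA = [9401956/4481689 8951040/4481689; 8951040/4481689 8528164/4481689]; tr = 21320/5329, det = 16/5329
λ_max, λ_min = (21320/5329 ± √454201344/28398241)/2 = 4, 4/5329
κ = σ_max/σ_min = 2/(2/73) = 73.0000
worst-case relative error ≤ 73.0000 × 1/786 = 0.0929

0.0929


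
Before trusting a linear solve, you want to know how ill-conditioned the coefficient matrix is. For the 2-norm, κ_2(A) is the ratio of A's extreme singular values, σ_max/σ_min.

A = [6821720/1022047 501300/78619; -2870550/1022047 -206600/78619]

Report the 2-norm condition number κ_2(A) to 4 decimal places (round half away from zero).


M = AᵀA = [324117876100/6180947161 308675682000/6180947161; 308675682000/6180947161 293985250000/6180947161]. tr(M)=734962100/7349521, det(M)=1000000/7349521
λ_max, λ_min = (734962100/7349521 ± √540139890352410000/54015458929441)/2 = 100, 10000/7349521
κ_2(A) = √(λ_max/λ_min) = √(100 / (10000/7349521)) = 271.1000

271.1000


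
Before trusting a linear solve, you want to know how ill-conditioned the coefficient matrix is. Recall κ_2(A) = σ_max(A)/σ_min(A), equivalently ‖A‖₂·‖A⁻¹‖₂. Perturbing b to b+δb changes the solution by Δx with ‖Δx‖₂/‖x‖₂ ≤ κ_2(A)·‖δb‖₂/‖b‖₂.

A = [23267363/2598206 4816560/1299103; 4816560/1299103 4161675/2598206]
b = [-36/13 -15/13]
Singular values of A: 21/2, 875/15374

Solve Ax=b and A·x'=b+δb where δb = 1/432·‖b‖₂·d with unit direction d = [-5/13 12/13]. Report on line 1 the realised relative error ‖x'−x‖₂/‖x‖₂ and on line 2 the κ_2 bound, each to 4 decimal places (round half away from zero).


largest singular value 21/2, smallest 875/15374
κ = σ_max/σ_min = (21/2)/(875/15374) = 184.4880
perturbation bound = 184.4880·1/432 = 0.4271
solve Ax = b  →  x = [-0.2637 -0.1099]
‖b‖ = 3.0000, ‖x‖ = 0.2857
re-solving with b+δb shifts x by Δx of norm 0.1220
realised ‖Δx‖/‖x‖ = 0.4271
realised/bound = 1 exactly: the bound is attained for this b and d

0.4271
0.4271


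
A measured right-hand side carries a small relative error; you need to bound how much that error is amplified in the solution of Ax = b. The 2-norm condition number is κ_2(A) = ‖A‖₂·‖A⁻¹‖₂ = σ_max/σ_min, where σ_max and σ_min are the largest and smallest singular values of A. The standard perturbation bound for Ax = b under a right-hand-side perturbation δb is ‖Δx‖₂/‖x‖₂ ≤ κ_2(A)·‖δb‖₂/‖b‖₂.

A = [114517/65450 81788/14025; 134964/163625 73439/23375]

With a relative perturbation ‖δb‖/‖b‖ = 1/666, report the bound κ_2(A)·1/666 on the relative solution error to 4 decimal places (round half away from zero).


0.1041

AᵀA = [1386556081/370562500 507997642/39703125; 507997642/39703125 746614201/17015625]; tr = 254104621/5336100, det = 279841/592900
λ_max, λ_min = (254104621/5336100 ± √64515401069390041/28473963210000)/2 = 4761/100, 529/53361
σ_max=√(4761/100)=(69/10), σ_min=√(529/53361)=(23/231) → κ = 69.3000
worst-case relative error ≤ 69.3000 × 1/666 = 0.1041


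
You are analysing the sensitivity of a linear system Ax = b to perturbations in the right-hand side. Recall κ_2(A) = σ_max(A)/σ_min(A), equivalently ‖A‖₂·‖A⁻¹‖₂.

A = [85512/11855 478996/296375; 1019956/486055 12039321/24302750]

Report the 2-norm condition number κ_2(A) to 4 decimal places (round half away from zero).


AᵀA = [533291605840/9449978521 599947126002/47249892605; 599947126002/47249892605 2700289228609/944997852100]; tr = 33331023089/562164100, det = 4648336/140541025
char-poly roots: 5929/100 and 3136/5621641
σ_max=√(5929/100)=(77/10), σ_min=√(3136/5621641)=(56/2371) → κ = 326.0125

326.0125


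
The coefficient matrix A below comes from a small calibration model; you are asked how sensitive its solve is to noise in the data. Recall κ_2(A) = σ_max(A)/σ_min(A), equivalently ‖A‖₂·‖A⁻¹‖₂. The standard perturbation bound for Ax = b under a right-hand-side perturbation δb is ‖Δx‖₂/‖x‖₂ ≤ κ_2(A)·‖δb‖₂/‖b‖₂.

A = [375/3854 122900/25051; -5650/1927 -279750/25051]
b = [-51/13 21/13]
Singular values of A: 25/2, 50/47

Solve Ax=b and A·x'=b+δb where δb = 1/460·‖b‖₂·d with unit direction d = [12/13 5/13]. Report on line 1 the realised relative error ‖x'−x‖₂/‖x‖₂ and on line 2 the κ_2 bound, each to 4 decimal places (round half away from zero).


0.0031
0.0255

from the listed singular values, σ₁ = 25/2, σ_n = 50/47
κ_2(A) = (25/2) / (50/47) = 11.7500
κ_2(A)·‖δb‖/‖b‖ = 0.0255
solve Ax = b  →  x = [2.6985 -0.8532]
‖b‖₂ = 4.2426 and ‖x‖₂ = 2.8302
re-solving with b+δb shifts x by Δx of norm 0.0087
realised ‖Δx‖/‖x‖ = 0.0031
tightness: 0.0031 against a bound of 0.0255 (unrounded ratio ≈ 0.1199)


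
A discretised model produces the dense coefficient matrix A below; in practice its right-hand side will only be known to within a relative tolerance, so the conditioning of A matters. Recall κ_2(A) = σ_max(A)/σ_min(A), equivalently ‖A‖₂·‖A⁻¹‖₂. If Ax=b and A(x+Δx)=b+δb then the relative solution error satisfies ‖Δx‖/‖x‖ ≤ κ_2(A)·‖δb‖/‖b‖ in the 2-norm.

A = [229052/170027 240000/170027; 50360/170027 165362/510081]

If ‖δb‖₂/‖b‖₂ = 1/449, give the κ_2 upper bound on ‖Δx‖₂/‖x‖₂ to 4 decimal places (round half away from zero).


AᵀA = [32719184/17197609 103060720/51592827; 103060720/51592827 324654724/154778481]; tr = 736180/184041, det = 64/184041
solving λ² − 736180/184041·λ + 64/184041 = 0 gives λ = 4, 16/184041
κ_2(A) = √(λ_max/λ_min) = √(4 / (16/184041)) = 214.5000
perturbation bound = 214.5000·1/449 = 0.4777

0.4777


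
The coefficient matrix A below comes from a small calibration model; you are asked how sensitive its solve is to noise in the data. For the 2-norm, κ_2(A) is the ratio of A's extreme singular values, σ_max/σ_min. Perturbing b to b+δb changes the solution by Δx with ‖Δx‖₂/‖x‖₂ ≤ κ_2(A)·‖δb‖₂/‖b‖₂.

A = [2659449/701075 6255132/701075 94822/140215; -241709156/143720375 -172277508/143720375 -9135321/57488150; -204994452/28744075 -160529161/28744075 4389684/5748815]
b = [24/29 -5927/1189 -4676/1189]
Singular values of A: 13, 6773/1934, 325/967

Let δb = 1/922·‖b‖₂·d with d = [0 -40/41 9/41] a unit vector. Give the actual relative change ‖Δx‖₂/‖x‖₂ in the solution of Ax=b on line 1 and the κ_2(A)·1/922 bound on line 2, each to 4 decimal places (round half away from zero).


0.0017
0.0420

σ_max = 13, σ_min = 325/967
κ_2(A) = 13 / (325/967) = 38.6800
worst-case relative error ≤ 38.6800 × 1/922 = 0.0420
solve Ax = b  →  x = [3.5085 -2.2467 11.1856]
‖b‖₂ = 6.4031 and ‖x‖₂ = 11.9363
with δb = [0.0000 -0.0068 0.0015], A·Δx = δb → ‖Δx‖ = 0.0207
relative error = 0.0017
so the bound overstates the realised error by a factor of ≈ 24.2338 (computed from the unrounded values)


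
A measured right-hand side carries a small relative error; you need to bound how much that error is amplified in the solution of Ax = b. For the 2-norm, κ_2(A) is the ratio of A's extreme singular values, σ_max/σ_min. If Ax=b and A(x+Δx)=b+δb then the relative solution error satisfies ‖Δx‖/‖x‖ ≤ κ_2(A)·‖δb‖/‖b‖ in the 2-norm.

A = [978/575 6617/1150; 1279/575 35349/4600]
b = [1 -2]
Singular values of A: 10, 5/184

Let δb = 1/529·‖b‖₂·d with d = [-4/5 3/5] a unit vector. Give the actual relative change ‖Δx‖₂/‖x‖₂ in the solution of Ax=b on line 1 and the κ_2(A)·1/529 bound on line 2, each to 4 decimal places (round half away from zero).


largest singular value 10, smallest 5/184
κ_2(A) = 10 / (5/184) = 368.0000
perturbation bound = 368.0000·1/529 = 0.6957
solve Ax = b  →  x = [70.6280 -20.7040]
‖b‖ = 2.2361, ‖x‖ = 73.6001
δb = ε·‖b‖·d = [-0.0034 0.0025]; solving A·Δx = δb gives ‖Δx‖ = 0.1556
realised ‖Δx‖/‖x‖ = 0.0021
realised/bound (from unrounded values) ≈ 0.0030

0.0021
0.6957


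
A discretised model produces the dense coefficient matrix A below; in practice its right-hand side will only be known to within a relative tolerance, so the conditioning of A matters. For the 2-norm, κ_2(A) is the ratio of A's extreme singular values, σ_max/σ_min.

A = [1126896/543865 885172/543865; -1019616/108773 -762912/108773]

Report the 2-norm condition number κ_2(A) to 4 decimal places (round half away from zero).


AᵀA = [16216724736/175960225 12162063552/175960225; 12162063552/175960225 9122187664/175960225]; tr = 1013556496/7038409, det = 3686400/7038409
solving λ² − 1013556496/7038409·λ + 3686400/7038409 = 0 gives λ = 144, 25600/7038409
κ_2(A) = √(λ_max/λ_min) = √(144 / (25600/7038409)) = 198.9750

198.9750


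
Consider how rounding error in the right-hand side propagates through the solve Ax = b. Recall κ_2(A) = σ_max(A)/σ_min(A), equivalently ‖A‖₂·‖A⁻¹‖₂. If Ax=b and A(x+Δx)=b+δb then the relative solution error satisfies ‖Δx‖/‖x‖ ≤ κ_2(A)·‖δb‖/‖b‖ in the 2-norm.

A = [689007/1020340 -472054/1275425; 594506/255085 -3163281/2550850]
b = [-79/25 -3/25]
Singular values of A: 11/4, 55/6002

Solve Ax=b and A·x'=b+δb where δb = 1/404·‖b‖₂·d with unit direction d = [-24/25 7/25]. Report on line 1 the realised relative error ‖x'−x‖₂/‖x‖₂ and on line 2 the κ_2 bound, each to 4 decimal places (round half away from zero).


0.0026
0.7428

σ_max = 11/4, σ_min = 55/6002
condition number: (11/4) ÷ (55/6002) = 300.1000
perturbation bound = 300.1000·1/404 = 0.7428
solve Ax = b  →  x = [153.7412 289.0374]
‖b‖₂ = 3.1623 and ‖x‖₂ = 327.3820
δb = ε·‖b‖·d = [-0.0075 0.0022]; solving A·Δx = δb gives ‖Δx‖ = 0.8542
relative error = 0.0026
realised/bound (from unrounded values) ≈ 0.0035


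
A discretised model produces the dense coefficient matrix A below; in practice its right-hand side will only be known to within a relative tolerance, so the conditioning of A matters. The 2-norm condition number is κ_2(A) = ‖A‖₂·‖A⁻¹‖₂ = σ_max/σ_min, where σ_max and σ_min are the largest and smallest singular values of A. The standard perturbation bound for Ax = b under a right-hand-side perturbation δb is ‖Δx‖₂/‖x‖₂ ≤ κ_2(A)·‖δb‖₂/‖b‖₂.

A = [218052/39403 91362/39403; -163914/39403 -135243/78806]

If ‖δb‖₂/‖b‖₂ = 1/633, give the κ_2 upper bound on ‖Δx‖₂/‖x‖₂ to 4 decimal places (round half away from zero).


0.5985

M = AᵀA = [74414474100/1552596409 31005777375/1552596409; 31005777375/1552596409 51678729225/6210385636]. tr(M)=2067080625/36747844, det(M)=202500/9186961
λ_max, λ_min = (2067080625/36747844 ± √4272703247235830625/1350404038648336)/2 = 225/4, 3600/9186961
κ = σ_max/σ_min = (15/2)/(60/3031) = 378.8750
κ_2(A)·‖δb‖/‖b‖ = 0.5985


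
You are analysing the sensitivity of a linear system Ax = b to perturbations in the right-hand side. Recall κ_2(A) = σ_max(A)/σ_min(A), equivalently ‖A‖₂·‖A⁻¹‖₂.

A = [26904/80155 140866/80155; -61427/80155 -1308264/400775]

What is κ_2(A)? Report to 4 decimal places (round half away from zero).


M = AᵀA = [3112181/4446245 343640232/111156125; 343640232/111156125 7638876964/555780625]. tr(M)=4775669/330625, det(M)=521284/8265625
λ_max, λ_min = (4775669/330625 ± √22779438473961/109312890625)/2 = 361/25, 1444/330625
σ_max=√(361/25)=(19/5), σ_min=√(1444/330625)=(38/575) → κ = 57.5000

57.5000


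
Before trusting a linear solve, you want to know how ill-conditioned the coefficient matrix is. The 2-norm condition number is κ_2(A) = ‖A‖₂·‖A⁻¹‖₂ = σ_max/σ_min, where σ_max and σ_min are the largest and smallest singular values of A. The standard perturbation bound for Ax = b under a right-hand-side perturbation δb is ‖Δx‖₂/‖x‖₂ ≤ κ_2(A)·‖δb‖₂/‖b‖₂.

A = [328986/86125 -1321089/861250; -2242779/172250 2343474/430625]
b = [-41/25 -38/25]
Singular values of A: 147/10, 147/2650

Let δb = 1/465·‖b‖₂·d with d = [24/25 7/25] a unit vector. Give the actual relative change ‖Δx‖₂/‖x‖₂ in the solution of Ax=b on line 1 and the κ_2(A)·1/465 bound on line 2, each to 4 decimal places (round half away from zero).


σ_max = 147/10, σ_min = 147/2650
κ_2(A) = (147/10) / (147/2650) = 265.0000
κ_2(A)·‖δb‖/‖b‖ = 0.5699
solve Ax = b  →  x = [-13.8043 -33.3072]
‖b‖ = 2.2361, ‖x‖ = 36.0545
with δb = [0.0046 0.0013], A·Δx = δb → ‖Δx‖ = 0.0867
relative error = 0.0024
realised/bound (from unrounded values) ≈ 0.0042

0.0024
0.5699


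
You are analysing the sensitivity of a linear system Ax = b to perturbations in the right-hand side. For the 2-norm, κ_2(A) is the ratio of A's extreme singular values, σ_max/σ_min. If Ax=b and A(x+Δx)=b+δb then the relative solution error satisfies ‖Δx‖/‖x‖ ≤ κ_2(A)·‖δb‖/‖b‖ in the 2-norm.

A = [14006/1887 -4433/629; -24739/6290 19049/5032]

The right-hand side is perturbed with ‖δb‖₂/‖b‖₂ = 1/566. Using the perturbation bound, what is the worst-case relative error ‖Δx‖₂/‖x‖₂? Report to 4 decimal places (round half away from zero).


AᵀA = [86937601/1232100 -22079057/328560; -22079057/328560 5607473/87616]; tr = 2652683041/19713600, det = 707281/4928400
λ_max, λ_min = (2652683041/19713600 ± √7036504227133462081/388626024960000)/2 = 3364/25, 841/788544
σ_max=√(3364/25)=(58/5), σ_min=√(841/788544)=(29/888) → κ = 355.2000
κ_2(A)·‖δb‖/‖b‖ = 0.6276

0.6276


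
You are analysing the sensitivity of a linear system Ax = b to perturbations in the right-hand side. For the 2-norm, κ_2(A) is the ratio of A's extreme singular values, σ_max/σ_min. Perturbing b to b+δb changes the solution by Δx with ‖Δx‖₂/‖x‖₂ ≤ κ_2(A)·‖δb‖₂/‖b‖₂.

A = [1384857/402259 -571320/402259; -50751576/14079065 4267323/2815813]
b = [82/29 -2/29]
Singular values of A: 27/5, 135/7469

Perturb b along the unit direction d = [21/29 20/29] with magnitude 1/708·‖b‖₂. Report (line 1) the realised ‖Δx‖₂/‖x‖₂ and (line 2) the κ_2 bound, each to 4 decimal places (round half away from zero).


0.0020
0.4220

from the listed singular values, σ₁ = 27/5, σ_n = 135/7469
condition number: (27/5) ÷ (135/7469) = 298.7600
worst-case relative error ≤ 298.7600 × 1/708 = 0.4220
solve Ax = b  →  x = [42.9003 101.9977]
‖b‖ = 2.8284, ‖x‖ = 110.6525
re-solving with b+δb shifts x by Δx of norm 0.2210
relative error = 0.0020
so the bound overstates the realised error by a factor of ≈ 211.2564 (computed from the unrounded values)


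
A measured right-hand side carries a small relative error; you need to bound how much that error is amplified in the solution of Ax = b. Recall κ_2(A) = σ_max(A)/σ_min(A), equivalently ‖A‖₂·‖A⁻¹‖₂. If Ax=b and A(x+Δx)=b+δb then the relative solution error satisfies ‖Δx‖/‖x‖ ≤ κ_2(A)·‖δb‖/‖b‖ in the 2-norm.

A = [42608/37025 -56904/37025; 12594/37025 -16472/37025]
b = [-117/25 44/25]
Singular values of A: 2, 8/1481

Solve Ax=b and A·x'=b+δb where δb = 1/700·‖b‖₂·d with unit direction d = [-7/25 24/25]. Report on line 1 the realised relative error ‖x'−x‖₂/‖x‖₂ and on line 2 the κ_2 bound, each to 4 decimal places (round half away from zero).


0.0024
0.5289

from the listed singular values, σ₁ = 2, σ_n = 8/1481
κ = σ_max/σ_min = 2/(8/1481) = 370.2500
bound on ‖Δx‖/‖x‖: κ·ε = 370.2500·1/700 = 0.5289
solve Ax = b  →  x = [443.1000 334.8250]
2-norm of b is 5.0000; of x, 555.3786
Δx = A⁻¹·δb where δb = 1/700·5.0000·d; ‖Δx‖ = 1.3223
relative error = 0.0024
realised/bound (from unrounded values) ≈ 0.0045


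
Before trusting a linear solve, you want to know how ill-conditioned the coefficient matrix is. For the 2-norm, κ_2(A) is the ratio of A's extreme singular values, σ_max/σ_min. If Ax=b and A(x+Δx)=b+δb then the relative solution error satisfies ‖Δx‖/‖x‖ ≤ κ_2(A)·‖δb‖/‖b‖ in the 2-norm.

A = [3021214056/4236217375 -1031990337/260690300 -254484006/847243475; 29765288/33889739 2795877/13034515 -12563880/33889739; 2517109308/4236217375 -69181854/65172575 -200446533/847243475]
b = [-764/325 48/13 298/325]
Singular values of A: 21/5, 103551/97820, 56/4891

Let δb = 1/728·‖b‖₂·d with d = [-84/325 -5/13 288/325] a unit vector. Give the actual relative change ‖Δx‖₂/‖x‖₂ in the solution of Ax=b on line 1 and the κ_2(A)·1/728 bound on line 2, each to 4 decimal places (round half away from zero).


σ_max = 21/5, σ_min = 56/4891
κ = σ_max/σ_min = (21/5)/(56/4891) = 366.8250
worst-case relative error ≤ 366.8250 × 1/728 = 0.5039
solve Ax = b  →  x = [3.3064 1.2940 -1.3777]
2-norm of b is 4.4721; of x, 3.8085
δb = ε·‖b‖·d = [-0.0016 -0.0024 0.0054]; solving A·Δx = δb gives ‖Δx‖ = 0.5365
dividing the unrounded norms, ‖Δx‖/‖x‖ = 0.1409
so the bound overstates the realised error by a factor of ≈ 3.5768 (computed from the unrounded values)

0.1409
0.5039


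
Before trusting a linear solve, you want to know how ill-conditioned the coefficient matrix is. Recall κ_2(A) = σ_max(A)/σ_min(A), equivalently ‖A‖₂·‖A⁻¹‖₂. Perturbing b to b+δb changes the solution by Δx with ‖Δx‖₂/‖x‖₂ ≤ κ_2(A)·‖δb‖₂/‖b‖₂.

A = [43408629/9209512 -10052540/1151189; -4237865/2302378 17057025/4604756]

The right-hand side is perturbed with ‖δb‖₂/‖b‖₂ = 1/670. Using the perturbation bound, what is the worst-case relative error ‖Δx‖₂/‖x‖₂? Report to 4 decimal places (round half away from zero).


M = AᵀA = [12850065489889/501864563776 -3009777210765/62733070472; -3009777210765/62733070472 11288751888025/125466140944]. tr(M)=200709595301/1736555584, det(M)=53418765625/27784889344
eigenvalues of AᵀA: λ = (tr ± √(tr²−4·det))/2 = 1849/16, 28890625/1736555584
so κ_2 = √((1849/16) / (28890625/1736555584)) = 83.3440
perturbation bound = 83.3440·1/670 = 0.1244

0.1244
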